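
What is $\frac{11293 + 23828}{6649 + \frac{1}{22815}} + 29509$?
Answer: $\frac{4477226170039}{151696936} \approx 29514.0$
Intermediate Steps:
$\frac{11293 + 23828}{6649 + \frac{1}{22815}} + 29509 = \frac{35121}{6649 + \frac{1}{22815}} + 29509 = \frac{35121}{\frac{151696936}{22815}} + 29509 = 35121 \cdot \frac{22815}{151696936} + 29509 = \frac{801285615}{151696936} + 29509 = \frac{4477226170039}{151696936}$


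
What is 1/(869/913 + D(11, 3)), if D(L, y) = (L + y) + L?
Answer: 83/2154 ≈ 0.038533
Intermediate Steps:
D(L, y) = y + 2*L
1/(869/913 + D(11, 3)) = 1/(869/913 + (3 + 2*11)) = 1/(869*(1/913) + (3 + 22)) = 1/(79/83 + 25) = 1/(2154/83) = 83/2154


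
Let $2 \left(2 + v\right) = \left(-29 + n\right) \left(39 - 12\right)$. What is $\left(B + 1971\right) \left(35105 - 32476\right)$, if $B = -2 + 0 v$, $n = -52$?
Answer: $5176501$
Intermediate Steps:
$v = - \frac{2191}{2}$ ($v = -2 + \frac{\left(-29 - 52\right) \left(39 - 12\right)}{2} = -2 + \frac{\left(-81\right) 27}{2} = -2 + \frac{1}{2} \left(-2187\right) = -2 - \frac{2187}{2} = - \frac{2191}{2} \approx -1095.5$)
$B = -2$ ($B = -2 + 0 \left(- \frac{2191}{2}\right) = -2 + 0 = -2$)
$\left(B + 1971\right) \left(35105 - 32476\right) = \left(-2 + 1971\right) \left(35105 - 32476\right) = 1969 \cdot 2629 = 5176501$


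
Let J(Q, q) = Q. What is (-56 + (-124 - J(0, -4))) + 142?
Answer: -38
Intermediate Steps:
(-56 + (-124 - J(0, -4))) + 142 = (-56 + (-124 - 1*0)) + 142 = (-56 + (-124 + 0)) + 142 = (-56 - 124) + 142 = -180 + 142 = -38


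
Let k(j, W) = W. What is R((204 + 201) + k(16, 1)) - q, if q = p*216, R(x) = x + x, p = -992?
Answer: 215084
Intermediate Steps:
R(x) = 2*x
q = -214272 (q = -992*216 = -214272)
R((204 + 201) + k(16, 1)) - q = 2*((204 + 201) + 1) - 1*(-214272) = 2*(405 + 1) + 214272 = 2*406 + 214272 = 812 + 214272 = 215084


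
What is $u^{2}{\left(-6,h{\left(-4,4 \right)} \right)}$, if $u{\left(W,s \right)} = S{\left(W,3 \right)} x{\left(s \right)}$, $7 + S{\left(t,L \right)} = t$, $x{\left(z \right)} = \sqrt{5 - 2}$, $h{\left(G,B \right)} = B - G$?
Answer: $507$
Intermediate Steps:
$x{\left(z \right)} = \sqrt{3}$
$S{\left(t,L \right)} = -7 + t$
$u{\left(W,s \right)} = \sqrt{3} \left(-7 + W\right)$ ($u{\left(W,s \right)} = \left(-7 + W\right) \sqrt{3} = \sqrt{3} \left(-7 + W\right)$)
$u^{2}{\left(-6,h{\left(-4,4 \right)} \right)} = \left(\sqrt{3} \left(-7 - 6\right)\right)^{2} = \left(\sqrt{3} \left(-13\right)\right)^{2} = \left(- 13 \sqrt{3}\right)^{2} = 507$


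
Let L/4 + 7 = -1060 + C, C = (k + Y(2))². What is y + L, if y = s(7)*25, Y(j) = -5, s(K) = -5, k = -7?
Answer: -3817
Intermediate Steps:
C = 144 (C = (-7 - 5)² = (-12)² = 144)
L = -3692 (L = -28 + 4*(-1060 + 144) = -28 + 4*(-916) = -28 - 3664 = -3692)
y = -125 (y = -5*25 = -125)
y + L = -125 - 3692 = -3817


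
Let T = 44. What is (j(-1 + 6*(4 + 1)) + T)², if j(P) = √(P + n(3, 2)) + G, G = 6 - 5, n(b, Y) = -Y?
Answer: 2052 + 270*√3 ≈ 2519.7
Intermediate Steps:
G = 1
j(P) = 1 + √(-2 + P) (j(P) = √(P - 1*2) + 1 = √(P - 2) + 1 = √(-2 + P) + 1 = 1 + √(-2 + P))
(j(-1 + 6*(4 + 1)) + T)² = ((1 + √(-2 + (-1 + 6*(4 + 1)))) + 44)² = ((1 + √(-2 + (-1 + 6*5))) + 44)² = ((1 + √(-2 + (-1 + 30))) + 44)² = ((1 + √(-2 + 29)) + 44)² = ((1 + √27) + 44)² = ((1 + 3*√3) + 44)² = (45 + 3*√3)²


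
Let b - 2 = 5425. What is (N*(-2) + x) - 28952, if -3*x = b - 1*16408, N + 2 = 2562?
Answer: -91235/3 ≈ -30412.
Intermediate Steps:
N = 2560 (N = -2 + 2562 = 2560)
b = 5427 (b = 2 + 5425 = 5427)
x = 10981/3 (x = -(5427 - 1*16408)/3 = -(5427 - 16408)/3 = -1/3*(-10981) = 10981/3 ≈ 3660.3)
(N*(-2) + x) - 28952 = (2560*(-2) + 10981/3) - 28952 = (-5120 + 10981/3) - 28952 = -4379/3 - 28952 = -91235/3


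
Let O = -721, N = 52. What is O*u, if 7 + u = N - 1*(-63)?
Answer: -77868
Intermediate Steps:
u = 108 (u = -7 + (52 - 1*(-63)) = -7 + (52 + 63) = -7 + 115 = 108)
O*u = -721*108 = -77868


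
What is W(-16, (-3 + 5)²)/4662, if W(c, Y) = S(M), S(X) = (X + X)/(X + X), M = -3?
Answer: 1/4662 ≈ 0.00021450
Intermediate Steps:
S(X) = 1 (S(X) = (2*X)/((2*X)) = (2*X)*(1/(2*X)) = 1)
W(c, Y) = 1
W(-16, (-3 + 5)²)/4662 = 1/4662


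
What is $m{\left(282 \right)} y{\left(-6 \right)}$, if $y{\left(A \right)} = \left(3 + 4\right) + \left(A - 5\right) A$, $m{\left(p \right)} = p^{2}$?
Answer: $5805252$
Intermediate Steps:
$y{\left(A \right)} = 7 + A \left(-5 + A\right)$ ($y{\left(A \right)} = 7 + \left(-5 + A\right) A = 7 + A \left(-5 + A\right)$)
$m{\left(282 \right)} y{\left(-6 \right)} = 282^{2} \left(7 + \left(-6\right)^{2} - -30\right) = 79524 \left(7 + 36 + 30\right) = 79524 \cdot 73 = 5805252$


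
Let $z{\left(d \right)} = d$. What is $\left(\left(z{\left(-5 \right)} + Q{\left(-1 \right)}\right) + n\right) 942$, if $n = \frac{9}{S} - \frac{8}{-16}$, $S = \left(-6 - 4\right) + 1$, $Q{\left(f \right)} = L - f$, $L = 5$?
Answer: $471$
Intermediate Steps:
$Q{\left(f \right)} = 5 - f$
$S = -9$ ($S = -10 + 1 = -9$)
$n = - \frac{1}{2}$ ($n = \frac{9}{-9} - \frac{8}{-16} = 9 \left(- \frac{1}{9}\right) - - \frac{1}{2} = -1 + \frac{1}{2} = - \frac{1}{2} \approx -0.5$)
$\left(\left(z{\left(-5 \right)} + Q{\left(-1 \right)}\right) + n\right) 942 = \left(\left(-5 + \left(5 - -1\right)\right) - \frac{1}{2}\right) 942 = \left(\left(-5 + \left(5 + 1\right)\right) - \frac{1}{2}\right) 942 = \left(\left(-5 + 6\right) - \frac{1}{2}\right) 942 = \left(1 - \frac{1}{2}\right) 942 = \frac{1}{2} \cdot 942 = 471$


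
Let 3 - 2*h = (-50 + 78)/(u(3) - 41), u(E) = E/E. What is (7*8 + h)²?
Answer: 1338649/400 ≈ 3346.6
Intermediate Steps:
u(E) = 1
h = 37/20 (h = 3/2 - (-50 + 78)/(2*(1 - 41)) = 3/2 - 14/(-40) = 3/2 - 14*(-1)/40 = 3/2 - ½*(-7/10) = 3/2 + 7/20 = 37/20 ≈ 1.8500)
(7*8 + h)² = (7*8 + 37/20)² = (56 + 37/20)² = (1157/20)² = 1338649/400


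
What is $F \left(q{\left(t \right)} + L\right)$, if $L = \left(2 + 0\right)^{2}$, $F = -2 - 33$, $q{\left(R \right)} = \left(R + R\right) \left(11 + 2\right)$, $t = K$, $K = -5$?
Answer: $4410$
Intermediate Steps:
$t = -5$
$q{\left(R \right)} = 26 R$ ($q{\left(R \right)} = 2 R 13 = 26 R$)
$F = -35$ ($F = -2 - 33 = -35$)
$L = 4$ ($L = 2^{2} = 4$)
$F \left(q{\left(t \right)} + L\right) = - 35 \left(26 \left(-5\right) + 4\right) = - 35 \left(-130 + 4\right) = \left(-35\right) \left(-126\right) = 4410$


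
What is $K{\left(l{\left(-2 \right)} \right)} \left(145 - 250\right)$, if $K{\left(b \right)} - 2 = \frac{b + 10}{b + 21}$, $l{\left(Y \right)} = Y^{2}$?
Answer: $- \frac{1344}{5} \approx -268.8$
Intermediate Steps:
$K{\left(b \right)} = 2 + \frac{10 + b}{21 + b}$ ($K{\left(b \right)} = 2 + \frac{b + 10}{b + 21} = 2 + \frac{10 + b}{21 + b}$)
$K{\left(l{\left(-2 \right)} \right)} \left(145 - 250\right) = \frac{52 + 3 \left(-2\right)^{2}}{21 + \left(-2\right)^{2}} \left(145 - 250\right) = \frac{52 + 3 \cdot 4}{21 + 4} \left(-105\right) = \frac{52 + 12}{25} \left(-105\right) = \frac{1}{25} \cdot 64 \left(-105\right) = \frac{64}{25} \left(-105\right) = - \frac{1344}{5}$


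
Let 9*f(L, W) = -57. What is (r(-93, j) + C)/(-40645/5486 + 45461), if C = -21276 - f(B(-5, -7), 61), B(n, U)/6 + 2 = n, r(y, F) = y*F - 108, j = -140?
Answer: -137550478/748075203 ≈ -0.18387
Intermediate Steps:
r(y, F) = -108 + F*y (r(y, F) = F*y - 108 = -108 + F*y)
B(n, U) = -12 + 6*n
f(L, W) = -19/3 (f(L, W) = (⅑)*(-57) = -19/3)
C = -63809/3 (C = -21276 - 1*(-19/3) = -21276 + 19/3 = -63809/3 ≈ -21270.)
(r(-93, j) + C)/(-40645/5486 + 45461) = ((-108 - 140*(-93)) - 63809/3)/(-40645/5486 + 45461) = ((-108 + 13020) - 63809/3)/(-40645*1/5486 + 45461) = (12912 - 63809/3)/(-40645/5486 + 45461) = -25073/(3*249358401/5486) = -25073/3*5486/249358401 = -137550478/748075203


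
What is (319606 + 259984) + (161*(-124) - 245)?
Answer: 559381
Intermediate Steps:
(319606 + 259984) + (161*(-124) - 245) = 579590 + (-19964 - 245) = 579590 - 20209 = 559381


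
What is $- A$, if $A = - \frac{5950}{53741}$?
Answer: $\frac{5950}{53741} \approx 0.11072$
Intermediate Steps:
$A = - \frac{5950}{53741}$ ($A = \left(-5950\right) \frac{1}{53741} = - \frac{5950}{53741} \approx -0.11072$)
$- A = \left(-1\right) \left(- \frac{5950}{53741}\right) = \frac{5950}{53741}$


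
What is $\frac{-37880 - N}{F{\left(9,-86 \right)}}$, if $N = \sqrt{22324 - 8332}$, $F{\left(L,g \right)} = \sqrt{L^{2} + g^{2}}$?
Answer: $\frac{2 \sqrt{7477} \left(-18940 - \sqrt{3498}\right)}{7477} \approx -439.44$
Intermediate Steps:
$N = 2 \sqrt{3498}$ ($N = \sqrt{13992} = 2 \sqrt{3498} \approx 118.29$)
$\frac{-37880 - N}{F{\left(9,-86 \right)}} = \frac{-37880 - 2 \sqrt{3498}}{\sqrt{9^{2} + \left(-86\right)^{2}}} = \frac{-37880 - 2 \sqrt{3498}}{\sqrt{81 + 7396}} = \frac{-37880 - 2 \sqrt{3498}}{\sqrt{7477}} = \left(-37880 - 2 \sqrt{3498}\right) \frac{\sqrt{7477}}{7477} = \frac{\sqrt{7477} \left(-37880 - 2 \sqrt{3498}\right)}{7477}$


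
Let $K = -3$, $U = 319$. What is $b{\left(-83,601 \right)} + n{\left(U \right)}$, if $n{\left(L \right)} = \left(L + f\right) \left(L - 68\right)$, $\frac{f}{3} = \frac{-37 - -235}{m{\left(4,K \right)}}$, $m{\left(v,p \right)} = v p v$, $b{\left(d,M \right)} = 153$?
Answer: $\frac{616927}{8} \approx 77116.0$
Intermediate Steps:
$m{\left(v,p \right)} = p v^{2}$ ($m{\left(v,p \right)} = p v v = p v^{2}$)
$f = - \frac{99}{8}$ ($f = 3 \frac{-37 - -235}{\left(-3\right) 4^{2}} = 3 \frac{-37 + 235}{\left(-3\right) 16} = 3 \frac{198}{-48} = 3 \cdot 198 \left(- \frac{1}{48}\right) = 3 \left(- \frac{33}{8}\right) = - \frac{99}{8} \approx -12.375$)
$n{\left(L \right)} = \left(-68 + L\right) \left(- \frac{99}{8} + L\right)$ ($n{\left(L \right)} = \left(L - \frac{99}{8}\right) \left(L - 68\right) = \left(- \frac{99}{8} + L\right) \left(-68 + L\right) = \left(-68 + L\right) \left(- \frac{99}{8} + L\right)$)
$b{\left(-83,601 \right)} + n{\left(U \right)} = 153 + \left(\frac{1683}{2} + 319^{2} - \frac{205117}{8}\right) = 153 + \left(\frac{1683}{2} + 101761 - \frac{205117}{8}\right) = 153 + \frac{615703}{8} = \frac{616927}{8}$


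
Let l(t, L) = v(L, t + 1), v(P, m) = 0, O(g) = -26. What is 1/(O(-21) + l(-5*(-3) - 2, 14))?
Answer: -1/26 ≈ -0.038462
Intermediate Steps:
l(t, L) = 0
1/(O(-21) + l(-5*(-3) - 2, 14)) = 1/(-26 + 0) = 1/(-26) = -1/26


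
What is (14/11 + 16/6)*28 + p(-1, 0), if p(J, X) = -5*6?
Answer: 2650/33 ≈ 80.303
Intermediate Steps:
p(J, X) = -30
(14/11 + 16/6)*28 + p(-1, 0) = (14/11 + 16/6)*28 - 30 = (14*(1/11) + 16*(⅙))*28 - 30 = (14/11 + 8/3)*28 - 30 = (130/33)*28 - 30 = 3640/33 - 30 = 2650/33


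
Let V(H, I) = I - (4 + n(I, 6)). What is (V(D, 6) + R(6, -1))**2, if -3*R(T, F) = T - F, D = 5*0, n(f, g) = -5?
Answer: 196/9 ≈ 21.778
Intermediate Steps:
D = 0
R(T, F) = -T/3 + F/3 (R(T, F) = -(T - F)/3 = -T/3 + F/3)
V(H, I) = 1 + I (V(H, I) = I - (4 - 5) = I - 1*(-1) = I + 1 = 1 + I)
(V(D, 6) + R(6, -1))**2 = ((1 + 6) + (-1/3*6 + (1/3)*(-1)))**2 = (7 + (-2 - 1/3))**2 = (7 - 7/3)**2 = (14/3)**2 = 196/9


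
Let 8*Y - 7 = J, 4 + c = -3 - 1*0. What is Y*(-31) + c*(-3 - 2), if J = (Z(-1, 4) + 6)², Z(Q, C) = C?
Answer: -3037/8 ≈ -379.63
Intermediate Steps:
c = -7 (c = -4 + (-3 - 1*0) = -4 + (-3 + 0) = -4 - 3 = -7)
J = 100 (J = (4 + 6)² = 10² = 100)
Y = 107/8 (Y = 7/8 + (⅛)*100 = 7/8 + 25/2 = 107/8 ≈ 13.375)
Y*(-31) + c*(-3 - 2) = (107/8)*(-31) - 7*(-3 - 2) = -3317/8 - 7*(-5) = -3317/8 + 35 = -3037/8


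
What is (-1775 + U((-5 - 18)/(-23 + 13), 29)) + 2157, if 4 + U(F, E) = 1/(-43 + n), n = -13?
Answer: 21167/56 ≈ 377.98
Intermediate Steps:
U(F, E) = -225/56 (U(F, E) = -4 + 1/(-43 - 13) = -4 + 1/(-56) = -4 - 1/56 = -225/56)
(-1775 + U((-5 - 18)/(-23 + 13), 29)) + 2157 = (-1775 - 225/56) + 2157 = -99625/56 + 2157 = 21167/56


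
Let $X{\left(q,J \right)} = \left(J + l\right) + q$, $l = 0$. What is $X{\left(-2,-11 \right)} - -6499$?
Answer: $6486$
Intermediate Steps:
$X{\left(q,J \right)} = J + q$ ($X{\left(q,J \right)} = \left(J + 0\right) + q = J + q$)
$X{\left(-2,-11 \right)} - -6499 = \left(-11 - 2\right) - -6499 = -13 + 6499 = 6486$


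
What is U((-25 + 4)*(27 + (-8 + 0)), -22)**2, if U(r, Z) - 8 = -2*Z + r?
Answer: 120409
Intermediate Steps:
U(r, Z) = 8 + r - 2*Z (U(r, Z) = 8 + (-2*Z + r) = 8 + (r - 2*Z) = 8 + r - 2*Z)
U((-25 + 4)*(27 + (-8 + 0)), -22)**2 = (8 + (-25 + 4)*(27 + (-8 + 0)) - 2*(-22))**2 = (8 - 21*(27 - 8) + 44)**2 = (8 - 21*19 + 44)**2 = (8 - 399 + 44)**2 = (-347)**2 = 120409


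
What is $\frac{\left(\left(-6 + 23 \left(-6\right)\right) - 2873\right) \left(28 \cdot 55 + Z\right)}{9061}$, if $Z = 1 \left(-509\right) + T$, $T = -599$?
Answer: $- \frac{1303344}{9061} \approx -143.84$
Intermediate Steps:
$Z = -1108$ ($Z = 1 \left(-509\right) - 599 = -509 - 599 = -1108$)
$\frac{\left(\left(-6 + 23 \left(-6\right)\right) - 2873\right) \left(28 \cdot 55 + Z\right)}{9061} = \frac{\left(\left(-6 + 23 \left(-6\right)\right) - 2873\right) \left(28 \cdot 55 - 1108\right)}{9061} = \left(\left(-6 - 138\right) - 2873\right) \left(1540 - 1108\right) \frac{1}{9061} = \left(-144 - 2873\right) 432 \cdot \frac{1}{9061} = \left(-3017\right) 432 \cdot \frac{1}{9061} = \left(-1303344\right) \frac{1}{9061} = - \frac{1303344}{9061}$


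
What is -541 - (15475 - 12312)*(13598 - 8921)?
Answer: -14793892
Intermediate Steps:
-541 - (15475 - 12312)*(13598 - 8921) = -541 - 3163*4677 = -541 - 1*14793351 = -541 - 14793351 = -14793892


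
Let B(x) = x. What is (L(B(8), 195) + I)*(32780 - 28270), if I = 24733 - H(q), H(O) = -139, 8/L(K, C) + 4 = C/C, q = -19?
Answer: 336482080/3 ≈ 1.1216e+8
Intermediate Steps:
L(K, C) = -8/3 (L(K, C) = 8/(-4 + C/C) = 8/(-4 + 1) = 8/(-3) = 8*(-⅓) = -8/3)
I = 24872 (I = 24733 - 1*(-139) = 24733 + 139 = 24872)
(L(B(8), 195) + I)*(32780 - 28270) = (-8/3 + 24872)*(32780 - 28270) = (74608/3)*4510 = 336482080/3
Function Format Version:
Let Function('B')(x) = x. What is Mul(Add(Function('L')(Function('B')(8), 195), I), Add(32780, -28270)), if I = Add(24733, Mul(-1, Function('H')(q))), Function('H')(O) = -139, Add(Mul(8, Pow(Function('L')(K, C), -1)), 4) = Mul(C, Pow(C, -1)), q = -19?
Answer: Rational(336482080, 3) ≈ 1.1216e+8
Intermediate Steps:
Function('L')(K, C) = Rational(-8, 3) (Function('L')(K, C) = Mul(8, Pow(Add(-4, Mul(C, Pow(C, -1))), -1)) = Mul(8, Pow(Add(-4, 1), -1)) = Mul(8, Pow(-3, -1)) = Mul(8, Rational(-1, 3)) = Rational(-8, 3))
I = 24872 (I = Add(24733, Mul(-1, -139)) = Add(24733, 139) = 24872)
Mul(Add(Function('L')(Function('B')(8), 195), I), Add(32780, -28270)) = Mul(Add(Rational(-8, 3), 24872), Add(32780, -28270)) = Mul(Rational(74608, 3), 4510) = Rational(336482080, 3)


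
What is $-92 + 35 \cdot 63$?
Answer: $2113$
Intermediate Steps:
$-92 + 35 \cdot 63 = -92 + 2205 = 2113$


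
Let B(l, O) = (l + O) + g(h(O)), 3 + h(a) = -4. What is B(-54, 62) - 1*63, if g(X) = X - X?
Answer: -55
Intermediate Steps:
h(a) = -7 (h(a) = -3 - 4 = -7)
g(X) = 0
B(l, O) = O + l (B(l, O) = (l + O) + 0 = (O + l) + 0 = O + l)
B(-54, 62) - 1*63 = (62 - 54) - 1*63 = 8 - 63 = -55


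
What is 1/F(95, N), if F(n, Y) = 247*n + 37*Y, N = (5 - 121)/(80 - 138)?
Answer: 1/23539 ≈ 4.2483e-5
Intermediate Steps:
N = 2 (N = -116/(-58) = -116*(-1/58) = 2)
F(n, Y) = 37*Y + 247*n
1/F(95, N) = 1/(37*2 + 247*95) = 1/(74 + 23465) = 1/23539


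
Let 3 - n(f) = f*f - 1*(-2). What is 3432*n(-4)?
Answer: -51480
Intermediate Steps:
n(f) = 1 - f² (n(f) = 3 - (f*f - 1*(-2)) = 3 - (f² + 2) = 3 - (2 + f²) = 3 + (-2 - f²) = 1 - f²)
3432*n(-4) = 3432*(1 - 1*(-4)²) = 3432*(1 - 1*16) = 3432*(1 - 16) = 3432*(-15) = -51480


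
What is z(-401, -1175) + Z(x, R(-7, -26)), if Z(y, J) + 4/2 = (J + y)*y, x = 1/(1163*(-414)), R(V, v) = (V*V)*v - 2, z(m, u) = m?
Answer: -93424826907539/231824916324 ≈ -403.00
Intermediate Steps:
R(V, v) = -2 + v*V² (R(V, v) = V²*v - 2 = v*V² - 2 = -2 + v*V²)
x = -1/481482 (x = (1/1163)*(-1/414) = -1/481482 ≈ -2.0769e-6)
Z(y, J) = -2 + y*(J + y) (Z(y, J) = -2 + (J + y)*y = -2 + y*(J + y))
z(-401, -1175) + Z(x, R(-7, -26)) = -401 + (-2 + (-1/481482)² + (-2 - 26*(-7)²)*(-1/481482)) = -401 + (-2 + 1/231824916324 + (-2 - 26*49)*(-1/481482)) = -401 + (-2 + 1/231824916324 + (-2 - 1274)*(-1/481482)) = -401 + (-2 + 1/231824916324 - 1276*(-1/481482)) = -401 + (-2 + 1/231824916324 + 638/240741) = -401 - 463035461615/231824916324 = -93424826907539/231824916324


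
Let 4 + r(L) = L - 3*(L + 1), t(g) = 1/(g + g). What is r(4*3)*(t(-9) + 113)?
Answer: -63023/18 ≈ -3501.3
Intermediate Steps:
t(g) = 1/(2*g)
r(L) = -7 - 2*L (r(L) = -4 + (L - 3*(L + 1)) = -4 + (L - 3*(1 + L)) = -4 + (L - (3 + 3*L)) = -4 + (L + (-3 - 3*L)) = -4 + (-3 - 2*L) = -7 - 2*L)
r(4*3)*(t(-9) + 113) = (-7 - 8*3)*((1/2)/(-9) + 113) = (-7 - 2*12)*((1/2)*(-1/9) + 113) = (-7 - 24)*(-1/18 + 113) = -31*2033/18 = -63023/18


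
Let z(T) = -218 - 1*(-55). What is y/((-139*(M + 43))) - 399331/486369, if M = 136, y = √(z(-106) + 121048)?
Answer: -399331/486369 - √120885/24881 ≈ -0.83502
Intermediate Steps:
z(T) = -163 (z(T) = -218 + 55 = -163)
y = √120885 (y = √(-163 + 121048) = √120885 ≈ 347.69)
y/((-139*(M + 43))) - 399331/486369 = √120885/((-139*(136 + 43))) - 399331/486369 = √120885/((-139*179)) - 399331*1/486369 = √120885/(-24881) - 399331/486369 = √120885*(-1/24881) - 399331/486369 = -√120885/24881 - 399331/486369 = -399331/486369 - √120885/24881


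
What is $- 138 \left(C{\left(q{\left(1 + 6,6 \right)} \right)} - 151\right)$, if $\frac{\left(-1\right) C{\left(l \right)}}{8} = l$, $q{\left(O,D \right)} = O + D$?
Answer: $35190$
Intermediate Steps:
$q{\left(O,D \right)} = D + O$
$C{\left(l \right)} = - 8 l$
$- 138 \left(C{\left(q{\left(1 + 6,6 \right)} \right)} - 151\right) = - 138 \left(- 8 \left(6 + \left(1 + 6\right)\right) - 151\right) = - 138 \left(- 8 \left(6 + 7\right) - 151\right) = - 138 \left(\left(-8\right) 13 - 151\right) = - 138 \left(-104 - 151\right) = \left(-138\right) \left(-255\right) = 35190$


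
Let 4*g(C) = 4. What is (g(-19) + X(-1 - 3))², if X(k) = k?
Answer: 9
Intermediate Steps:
g(C) = 1 (g(C) = (¼)*4 = 1)
(g(-19) + X(-1 - 3))² = (1 + (-1 - 3))² = (1 - 4)² = (-3)² = 9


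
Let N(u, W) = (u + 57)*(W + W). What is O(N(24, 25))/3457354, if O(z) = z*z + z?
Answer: 8203275/1728677 ≈ 4.7454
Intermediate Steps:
N(u, W) = 2*W*(57 + u) (N(u, W) = (57 + u)*(2*W) = 2*W*(57 + u))
O(z) = z + z**2 (O(z) = z**2 + z = z + z**2)
O(N(24, 25))/3457354 = ((2*25*(57 + 24))*(1 + 2*25*(57 + 24)))/3457354 = ((2*25*81)*(1 + 2*25*81))*(1/3457354) = (4050*(1 + 4050))*(1/3457354) = (4050*4051)*(1/3457354) = 16406550*(1/3457354) = 8203275/1728677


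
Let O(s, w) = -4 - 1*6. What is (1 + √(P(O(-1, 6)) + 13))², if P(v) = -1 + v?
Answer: (1 + √2)² ≈ 5.8284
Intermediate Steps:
O(s, w) = -10 (O(s, w) = -4 - 6 = -10)
(1 + √(P(O(-1, 6)) + 13))² = (1 + √((-1 - 10) + 13))² = (1 + √(-11 + 13))² = (1 + √2)²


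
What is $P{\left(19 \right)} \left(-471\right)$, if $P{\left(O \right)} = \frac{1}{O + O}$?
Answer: $- \frac{471}{38} \approx -12.395$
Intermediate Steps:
$P{\left(O \right)} = \frac{1}{2 O}$
$P{\left(19 \right)} \left(-471\right) = \frac{1}{2 \cdot 19} \left(-471\right) = \frac{1}{2} \cdot \frac{1}{19} \left(-471\right) = \frac{1}{38} \left(-471\right) = - \frac{471}{38}$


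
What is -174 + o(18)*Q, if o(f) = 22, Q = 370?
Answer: 7966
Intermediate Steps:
-174 + o(18)*Q = -174 + 22*370 = -174 + 8140 = 7966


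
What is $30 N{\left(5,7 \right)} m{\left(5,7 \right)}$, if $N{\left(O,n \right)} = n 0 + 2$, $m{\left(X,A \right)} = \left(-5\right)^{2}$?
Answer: $1500$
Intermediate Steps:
$m{\left(X,A \right)} = 25$
$N{\left(O,n \right)} = 2$ ($N{\left(O,n \right)} = 0 + 2 = 2$)
$30 N{\left(5,7 \right)} m{\left(5,7 \right)} = 30 \cdot 2 \cdot 25 = 60 \cdot 25 = 1500$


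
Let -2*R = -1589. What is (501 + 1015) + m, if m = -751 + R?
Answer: 3119/2 ≈ 1559.5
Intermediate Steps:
R = 1589/2 (R = -½*(-1589) = 1589/2 ≈ 794.50)
m = 87/2 (m = -751 + 1589/2 = 87/2 ≈ 43.500)
(501 + 1015) + m = (501 + 1015) + 87/2 = 1516 + 87/2 = 3119/2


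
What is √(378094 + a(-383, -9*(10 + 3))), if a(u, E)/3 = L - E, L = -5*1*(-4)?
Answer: √378505 ≈ 615.23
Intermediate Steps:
L = 20 (L = -5*(-4) = 20)
a(u, E) = 60 - 3*E (a(u, E) = 3*(20 - E) = 60 - 3*E)
√(378094 + a(-383, -9*(10 + 3))) = √(378094 + (60 - (-27)*(10 + 3))) = √(378094 + (60 - (-27)*13)) = √(378094 + (60 - 3*(-117))) = √(378094 + (60 + 351)) = √(378094 + 411) = √378505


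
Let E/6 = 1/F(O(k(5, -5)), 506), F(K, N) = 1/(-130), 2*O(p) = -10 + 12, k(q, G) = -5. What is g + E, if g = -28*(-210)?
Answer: 5100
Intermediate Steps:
g = 5880
O(p) = 1 (O(p) = (-10 + 12)/2 = (½)*2 = 1)
F(K, N) = -1/130
E = -780 (E = 6/(-1/130) = 6*(-130) = -780)
g + E = 5880 - 780 = 5100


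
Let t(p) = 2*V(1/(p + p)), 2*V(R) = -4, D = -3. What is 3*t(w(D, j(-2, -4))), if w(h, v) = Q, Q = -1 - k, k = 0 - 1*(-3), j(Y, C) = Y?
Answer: -12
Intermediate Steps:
V(R) = -2 (V(R) = (1/2)*(-4) = -2)
k = 3 (k = 0 + 3 = 3)
Q = -4 (Q = -1 - 1*3 = -1 - 3 = -4)
w(h, v) = -4
t(p) = -4 (t(p) = 2*(-2) = -4)
3*t(w(D, j(-2, -4))) = 3*(-4) = -12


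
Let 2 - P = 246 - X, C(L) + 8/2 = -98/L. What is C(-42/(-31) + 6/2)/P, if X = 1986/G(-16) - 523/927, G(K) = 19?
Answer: 7002146/36997305 ≈ 0.18926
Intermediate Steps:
C(L) = -4 - 98/L
X = 1831085/17613 (X = 1986/19 - 523/927 = 1831085/17613 ≈ 103.96)
P = -2466487/17613 (P = 2 - (246 - 1*1831085/17613) = 2 - (246 - 1831085/17613) = 2 - 1*2501713/17613 = 2 - 2501713/17613 = -2466487/17613 ≈ -140.04)
C(-42/(-31) + 6/2)/P = (-4 - 98/(-42/(-31) + 6/2))/(-2466487/17613) = (-4 - 98/(-42*(-1/31) + 6*(1/2)))*(-17613/2466487) = (-4 - 98/(42/31 + 3))*(-17613/2466487) = (-4 - 98/135/31)*(-17613/2466487) = (-4 - 98*31/135)*(-17613/2466487) = (-4 - 3038/135)*(-17613/2466487) = -3578/135*(-17613/2466487) = 7002146/36997305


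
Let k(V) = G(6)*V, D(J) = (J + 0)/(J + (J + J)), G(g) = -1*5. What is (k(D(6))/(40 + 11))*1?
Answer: -5/153 ≈ -0.032680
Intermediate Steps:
G(g) = -5
D(J) = ⅓ (D(J) = J/(J + 2*J) = J/((3*J)) = J*(1/(3*J)) = ⅓)
k(V) = -5*V
(k(D(6))/(40 + 11))*1 = ((-5*⅓)/(40 + 11))*1 = -5/3/51*1 = -5/3*1/51*1 = -5/153*1 = -5/153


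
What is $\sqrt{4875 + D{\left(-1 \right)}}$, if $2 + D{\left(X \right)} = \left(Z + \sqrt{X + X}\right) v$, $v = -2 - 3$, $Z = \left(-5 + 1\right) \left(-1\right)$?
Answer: $\sqrt{4853 - 5 i \sqrt{2}} \approx 69.663 - 0.0508 i$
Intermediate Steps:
$Z = 4$ ($Z = \left(-4\right) \left(-1\right) = 4$)
$v = -5$
$D{\left(X \right)} = -22 - 5 \sqrt{2} \sqrt{X}$ ($D{\left(X \right)} = -2 + \left(4 + \sqrt{X + X}\right) \left(-5\right) = -2 + \left(4 + \sqrt{2 X}\right) \left(-5\right) = -2 + \left(4 + \sqrt{2} \sqrt{X}\right) \left(-5\right) = -2 - \left(20 + 5 \sqrt{2} \sqrt{X}\right) = -22 - 5 \sqrt{2} \sqrt{X}$)
$\sqrt{4875 + D{\left(-1 \right)}} = \sqrt{4875 - \left(22 + 5 \sqrt{2} \sqrt{-1}\right)} = \sqrt{4875 - \left(22 + 5 \sqrt{2} i\right)} = \sqrt{4875 - \left(22 + 5 i \sqrt{2}\right)} = \sqrt{4853 - 5 i \sqrt{2}}$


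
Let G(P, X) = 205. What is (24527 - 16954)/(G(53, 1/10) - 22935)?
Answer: -7573/22730 ≈ -0.33317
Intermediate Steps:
(24527 - 16954)/(G(53, 1/10) - 22935) = (24527 - 16954)/(205 - 22935) = 7573/(-22730) = 7573*(-1/22730) = -7573/22730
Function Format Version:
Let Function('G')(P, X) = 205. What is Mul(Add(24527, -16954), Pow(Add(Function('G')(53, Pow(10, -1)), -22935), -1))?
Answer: Rational(-7573, 22730) ≈ -0.33317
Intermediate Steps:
Mul(Add(24527, -16954), Pow(Add(Function('G')(53, Pow(10, -1)), -22935), -1)) = Mul(Add(24527, -16954), Pow(Add(205, -22935), -1)) = Mul(7573, Pow(-22730, -1)) = Mul(7573, Rational(-1, 22730)) = Rational(-7573, 22730)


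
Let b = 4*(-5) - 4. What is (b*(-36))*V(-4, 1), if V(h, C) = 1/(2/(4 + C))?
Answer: 2160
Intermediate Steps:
V(h, C) = 2 + C/2 (V(h, C) = 1/(2/(4 + C)) = 2 + C/2)
b = -24 (b = -20 - 4 = -24)
(b*(-36))*V(-4, 1) = (-24*(-36))*(2 + (½)*1) = 864*(2 + ½) = 864*(5/2) = 2160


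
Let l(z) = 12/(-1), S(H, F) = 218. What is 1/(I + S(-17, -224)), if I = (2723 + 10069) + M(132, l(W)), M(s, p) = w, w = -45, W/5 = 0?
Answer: 1/12965 ≈ 7.7131e-5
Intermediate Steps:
W = 0 (W = 5*0 = 0)
l(z) = -12 (l(z) = 12*(-1) = -12)
M(s, p) = -45
I = 12747 (I = (2723 + 10069) - 45 = 12792 - 45 = 12747)
1/(I + S(-17, -224)) = 1/(12747 + 218) = 1/12965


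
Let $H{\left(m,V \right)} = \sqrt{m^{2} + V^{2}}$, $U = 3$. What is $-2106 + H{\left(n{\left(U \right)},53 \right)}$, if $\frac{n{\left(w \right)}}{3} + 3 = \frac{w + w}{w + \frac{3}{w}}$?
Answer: $-2106 + \frac{\sqrt{11317}}{2} \approx -2052.8$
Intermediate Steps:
$n{\left(w \right)} = -9 + \frac{6 w}{w + \frac{3}{w}}$ ($n{\left(w \right)} = -9 + 3 \frac{w + w}{w + \frac{3}{w}} = -9 + 3 \frac{2 w}{w + \frac{3}{w}} = -9 + \frac{6 w}{w + \frac{3}{w}}$)
$H{\left(m,V \right)} = \sqrt{V^{2} + m^{2}}$
$-2106 + H{\left(n{\left(U \right)},53 \right)} = -2106 + \sqrt{53^{2} + \left(\frac{3 \left(-9 - 3^{2}\right)}{3 + 3^{2}}\right)^{2}} = -2106 + \sqrt{2809 + \left(\frac{3 \left(-9 - 9\right)}{3 + 9}\right)^{2}} = -2106 + \sqrt{2809 + \left(\frac{3 \left(-9 - 9\right)}{12}\right)^{2}} = -2106 + \sqrt{2809 + \left(3 \cdot \frac{1}{12} \left(-18\right)\right)^{2}} = -2106 + \sqrt{2809 + \left(- \frac{9}{2}\right)^{2}} = -2106 + \sqrt{2809 + \frac{81}{4}} = -2106 + \sqrt{\frac{11317}{4}} = -2106 + \frac{\sqrt{11317}}{2}$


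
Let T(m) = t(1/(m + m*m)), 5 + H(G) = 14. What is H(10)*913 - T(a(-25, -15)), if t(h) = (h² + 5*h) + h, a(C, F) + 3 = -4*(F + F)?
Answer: 1566206428175/190605636 ≈ 8217.0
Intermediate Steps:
a(C, F) = -3 - 8*F (a(C, F) = -3 - 4*(F + F) = -3 - 8*F)
H(G) = 9 (H(G) = -5 + 14 = 9)
t(h) = h² + 6*h
T(m) = (6 + 1/(m + m²))/(m + m²) (T(m) = (6 + 1/(m + m*m))/(m + m*m) = (6 + 1/(m + m²))/(m + m²))
H(10)*913 - T(a(-25, -15)) = 9*913 - (1 + 6*(-3 - 8*(-15))*(1 + (-3 - 8*(-15))))/((-3 - 8*(-15))²*(1 + (-3 - 8*(-15)))²) = 8217 - (1 + 6*(-3 + 120)*(1 + (-3 + 120)))/((-3 + 120)²*(1 + (-3 + 120))²) = 8217 - (1 + 6*117*(1 + 117))/(117²*(1 + 117)²) = 8217 - (1 + 6*117*118)/(13689*118²) = 8217 - (1 + 82836)/(13689*13924) = 8217 - 82837/(13689*13924) = 8217 - 1*82837/190605636 = 8217 - 82837/190605636 = 1566206428175/190605636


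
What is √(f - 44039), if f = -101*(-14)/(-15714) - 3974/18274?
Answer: I*√2802052176878733341/7976601 ≈ 209.86*I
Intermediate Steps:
f = -22071718/71789409 (f = 1414*(-1/15714) - 3974*1/18274 = -707/7857 - 1987/9137 = -22071718/71789409 ≈ -0.30745)
√(f - 44039) = √(-22071718/71789409 - 44039) = √(-3161555854669/71789409) = I*√2802052176878733341/7976601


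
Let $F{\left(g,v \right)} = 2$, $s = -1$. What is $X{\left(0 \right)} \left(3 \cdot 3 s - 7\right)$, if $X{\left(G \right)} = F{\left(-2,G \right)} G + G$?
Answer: $0$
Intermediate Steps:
$X{\left(G \right)} = 3 G$ ($X{\left(G \right)} = 2 G + G = 3 G$)
$X{\left(0 \right)} \left(3 \cdot 3 s - 7\right) = 3 \cdot 0 \left(3 \cdot 3 \left(-1\right) - 7\right) = 0 \left(9 \left(-1\right) - 7\right) = 0 \left(-9 - 7\right) = 0 \left(-16\right) = 0$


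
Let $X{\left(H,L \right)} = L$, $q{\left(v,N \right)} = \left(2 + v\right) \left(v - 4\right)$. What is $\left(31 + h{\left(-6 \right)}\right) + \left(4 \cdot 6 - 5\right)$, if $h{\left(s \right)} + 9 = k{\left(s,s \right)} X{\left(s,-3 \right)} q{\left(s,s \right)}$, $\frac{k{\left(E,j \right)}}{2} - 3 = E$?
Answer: $761$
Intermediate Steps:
$k{\left(E,j \right)} = 6 + 2 E$
$q{\left(v,N \right)} = \left(-4 + v\right) \left(2 + v\right)$ ($q{\left(v,N \right)} = \left(2 + v\right) \left(-4 + v\right) = \left(-4 + v\right) \left(2 + v\right)$)
$h{\left(s \right)} = -9 + \left(-18 - 6 s\right) \left(-8 + s^{2} - 2 s\right)$ ($h{\left(s \right)} = -9 + \left(6 + 2 s\right) \left(-3\right) \left(-8 + s^{2} - 2 s\right) = -9 + \left(-18 - 6 s\right) \left(-8 + s^{2} - 2 s\right)$)
$\left(31 + h{\left(-6 \right)}\right) + \left(4 \cdot 6 - 5\right) = \left(31 + \left(135 - 6 \left(-6\right)^{2} - 6 \left(-6\right)^{3} + 84 \left(-6\right)\right)\right) + \left(4 \cdot 6 - 5\right) = \left(31 - -711\right) + \left(24 - 5\right) = \left(31 + \left(135 - 216 + 1296 - 504\right)\right) + 19 = \left(31 + 711\right) + 19 = 742 + 19 = 761$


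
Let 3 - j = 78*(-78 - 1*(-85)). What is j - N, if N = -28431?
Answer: 27888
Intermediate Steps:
j = -543 (j = 3 - 78*(-78 - 1*(-85)) = 3 - 78*(-78 + 85) = 3 - 78*7 = 3 - 1*546 = 3 - 546 = -543)
j - N = -543 - 1*(-28431) = -543 + 28431 = 27888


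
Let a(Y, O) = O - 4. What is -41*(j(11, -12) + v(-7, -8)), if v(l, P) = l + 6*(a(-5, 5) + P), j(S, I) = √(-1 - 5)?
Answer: 2009 - 41*I*√6 ≈ 2009.0 - 100.43*I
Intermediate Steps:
a(Y, O) = -4 + O
j(S, I) = I*√6 (j(S, I) = √(-6) = I*√6)
v(l, P) = 6 + l + 6*P (v(l, P) = l + 6*((-4 + 5) + P) = l + 6*(1 + P) = l + (6 + 6*P) = 6 + l + 6*P)
-41*(j(11, -12) + v(-7, -8)) = -41*(I*√6 + (6 - 7 + 6*(-8))) = -41*(I*√6 + (6 - 7 - 48)) = -41*(I*√6 - 49) = -41*(-49 + I*√6) = 2009 - 41*I*√6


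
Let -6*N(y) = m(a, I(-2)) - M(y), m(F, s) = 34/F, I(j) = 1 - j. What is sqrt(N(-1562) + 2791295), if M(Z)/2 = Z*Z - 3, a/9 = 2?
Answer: sqrt(1167882306)/18 ≈ 1898.6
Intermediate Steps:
a = 18 (a = 9*2 = 18)
M(Z) = -6 + 2*Z**2 (M(Z) = 2*(Z*Z - 3) = 2*(Z**2 - 3) = 2*(-3 + Z**2) = -6 + 2*Z**2)
N(y) = -71/54 + y**2/3 (N(y) = -(34/18 - (-6 + 2*y**2))/6 = -(34*(1/18) + (6 - 2*y**2))/6 = -(17/9 + (6 - 2*y**2))/6 = -(71/9 - 2*y**2)/6 = -71/54 + y**2/3)
sqrt(N(-1562) + 2791295) = sqrt((-71/54 + (1/3)*(-1562)**2) + 2791295) = sqrt((-71/54 + (1/3)*2439844) + 2791295) = sqrt((-71/54 + 2439844/3) + 2791295) = sqrt(43917121/54 + 2791295) = sqrt(194647051/54) = sqrt(1167882306)/18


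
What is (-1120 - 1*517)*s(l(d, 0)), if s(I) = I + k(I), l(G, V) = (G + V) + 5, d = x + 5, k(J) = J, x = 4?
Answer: -45836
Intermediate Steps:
d = 9 (d = 4 + 5 = 9)
l(G, V) = 5 + G + V
s(I) = 2*I (s(I) = I + I = 2*I)
(-1120 - 1*517)*s(l(d, 0)) = (-1120 - 1*517)*(2*(5 + 9 + 0)) = (-1120 - 517)*(2*14) = -1637*28 = -45836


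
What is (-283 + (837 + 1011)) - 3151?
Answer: -1586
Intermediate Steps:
(-283 + (837 + 1011)) - 3151 = (-283 + 1848) - 3151 = 1565 - 3151 = -1586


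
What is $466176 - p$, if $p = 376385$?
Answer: $89791$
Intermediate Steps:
$466176 - p = 466176 - 376385 = 89791$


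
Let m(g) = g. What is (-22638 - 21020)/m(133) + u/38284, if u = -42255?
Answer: -1677022787/5091772 ≈ -329.36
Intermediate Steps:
(-22638 - 21020)/m(133) + u/38284 = (-22638 - 21020)/133 - 42255/38284 = -43658*1/133 - 42255*1/38284 = -43658/133 - 42255/38284 = -1677022787/5091772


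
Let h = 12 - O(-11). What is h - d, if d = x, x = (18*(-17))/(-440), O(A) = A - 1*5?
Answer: 6007/220 ≈ 27.305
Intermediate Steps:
O(A) = -5 + A (O(A) = A - 5 = -5 + A)
x = 153/220 (x = -306*(-1/440) = 153/220 ≈ 0.69545)
h = 28 (h = 12 - (-5 - 11) = 12 - 1*(-16) = 12 + 16 = 28)
d = 153/220 ≈ 0.69545
h - d = 28 - 1*153/220 = 28 - 153/220 = 6007/220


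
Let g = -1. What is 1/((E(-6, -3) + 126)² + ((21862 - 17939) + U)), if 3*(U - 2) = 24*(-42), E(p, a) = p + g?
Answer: 1/17750 ≈ 5.6338e-5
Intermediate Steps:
E(p, a) = -1 + p (E(p, a) = p - 1 = -1 + p)
U = -334 (U = 2 + (24*(-42))/3 = 2 + (⅓)*(-1008) = 2 - 336 = -334)
1/((E(-6, -3) + 126)² + ((21862 - 17939) + U)) = 1/(((-1 - 6) + 126)² + ((21862 - 17939) - 334)) = 1/((-7 + 126)² + (3923 - 334)) = 1/(119² + 3589) = 1/(14161 + 3589) = 1/17750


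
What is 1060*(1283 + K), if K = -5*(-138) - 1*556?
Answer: 1502020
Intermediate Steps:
K = 134 (K = 690 - 556 = 134)
1060*(1283 + K) = 1060*(1283 + 134) = 1060*1417 = 1502020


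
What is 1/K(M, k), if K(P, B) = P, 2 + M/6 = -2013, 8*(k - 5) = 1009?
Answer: -1/12090 ≈ -8.2713e-5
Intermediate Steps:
k = 1049/8 (k = 5 + (⅛)*1009 = 5 + 1009/8 = 1049/8 ≈ 131.13)
M = -12090 (M = -12 + 6*(-2013) = -12 - 12078 = -12090)
1/K(M, k) = 1/(-12090) = -1/12090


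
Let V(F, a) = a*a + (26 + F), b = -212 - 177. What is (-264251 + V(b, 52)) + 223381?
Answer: -38529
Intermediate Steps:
b = -389
V(F, a) = 26 + F + a² (V(F, a) = a² + (26 + F) = 26 + F + a²)
(-264251 + V(b, 52)) + 223381 = (-264251 + (26 - 389 + 52²)) + 223381 = (-264251 + (26 - 389 + 2704)) + 223381 = (-264251 + 2341) + 223381 = -261910 + 223381 = -38529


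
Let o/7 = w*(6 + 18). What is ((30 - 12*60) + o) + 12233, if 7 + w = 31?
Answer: 15575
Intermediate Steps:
w = 24 (w = -7 + 31 = 24)
o = 4032 (o = 7*(24*(6 + 18)) = 7*(24*24) = 7*576 = 4032)
((30 - 12*60) + o) + 12233 = ((30 - 12*60) + 4032) + 12233 = ((30 - 720) + 4032) + 12233 = (-690 + 4032) + 12233 = 3342 + 12233 = 15575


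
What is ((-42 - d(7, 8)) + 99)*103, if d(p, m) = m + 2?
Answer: 4841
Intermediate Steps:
d(p, m) = 2 + m
((-42 - d(7, 8)) + 99)*103 = ((-42 - (2 + 8)) + 99)*103 = ((-42 - 1*10) + 99)*103 = ((-42 - 10) + 99)*103 = (-52 + 99)*103 = 47*103 = 4841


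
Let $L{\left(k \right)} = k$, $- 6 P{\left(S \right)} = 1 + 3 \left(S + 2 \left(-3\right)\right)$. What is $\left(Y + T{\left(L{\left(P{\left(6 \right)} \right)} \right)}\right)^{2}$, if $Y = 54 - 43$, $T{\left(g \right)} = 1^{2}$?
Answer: $144$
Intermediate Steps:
$P{\left(S \right)} = \frac{17}{6} - \frac{S}{2}$ ($P{\left(S \right)} = - \frac{1 + 3 \left(S + 2 \left(-3\right)\right)}{6} = - \frac{1 + 3 \left(S - 6\right)}{6} = - \frac{1 + 3 \left(-6 + S\right)}{6} = - \frac{1 + \left(-18 + 3 S\right)}{6} = - \frac{-17 + 3 S}{6} = \frac{17}{6} - \frac{S}{2}$)
$T{\left(g \right)} = 1$
$Y = 11$ ($Y = 54 - 43 = 11$)
$\left(Y + T{\left(L{\left(P{\left(6 \right)} \right)} \right)}\right)^{2} = \left(11 + 1\right)^{2} = 12^{2} = 144$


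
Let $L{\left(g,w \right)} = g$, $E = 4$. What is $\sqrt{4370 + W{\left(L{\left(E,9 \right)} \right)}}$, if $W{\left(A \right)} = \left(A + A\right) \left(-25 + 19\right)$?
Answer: $\sqrt{4322} \approx 65.742$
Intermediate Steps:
$W{\left(A \right)} = - 12 A$ ($W{\left(A \right)} = 2 A \left(-6\right) = - 12 A$)
$\sqrt{4370 + W{\left(L{\left(E,9 \right)} \right)}} = \sqrt{4370 - 48} = \sqrt{4322}$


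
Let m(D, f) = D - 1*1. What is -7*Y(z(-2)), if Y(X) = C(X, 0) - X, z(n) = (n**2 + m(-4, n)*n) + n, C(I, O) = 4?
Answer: 56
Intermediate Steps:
m(D, f) = -1 + D (m(D, f) = D - 1 = -1 + D)
z(n) = n**2 - 4*n (z(n) = (n**2 + (-1 - 4)*n) + n = (n**2 - 5*n) + n = n**2 - 4*n)
Y(X) = 4 - X
-7*Y(z(-2)) = -7*(4 - (-2)*(-4 - 2)) = -7*(4 - (-2)*(-6)) = -7*(4 - 1*12) = -7*(4 - 12) = -7*(-8) = 56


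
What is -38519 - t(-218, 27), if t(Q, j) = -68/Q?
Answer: -4198605/109 ≈ -38519.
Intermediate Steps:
-38519 - t(-218, 27) = -38519 - (-68)/(-218) = -38519 - (-68)*(-1)/218 = -38519 - 1*34/109 = -38519 - 34/109 = -4198605/109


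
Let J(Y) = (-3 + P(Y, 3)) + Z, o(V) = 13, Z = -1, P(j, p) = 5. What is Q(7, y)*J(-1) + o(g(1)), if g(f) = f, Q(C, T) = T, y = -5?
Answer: 8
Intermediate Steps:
J(Y) = 1 (J(Y) = (-3 + 5) - 1 = 2 - 1 = 1)
Q(7, y)*J(-1) + o(g(1)) = -5*1 + 13 = -5 + 13 = 8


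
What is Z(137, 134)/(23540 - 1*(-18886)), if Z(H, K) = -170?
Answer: -85/21213 ≈ -0.0040070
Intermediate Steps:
Z(137, 134)/(23540 - 1*(-18886)) = -170/(23540 - 1*(-18886)) = -170/(23540 + 18886) = -170/42426 = -170*1/42426 = -85/21213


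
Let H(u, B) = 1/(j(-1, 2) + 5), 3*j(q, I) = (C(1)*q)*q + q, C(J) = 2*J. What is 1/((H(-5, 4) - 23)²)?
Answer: 256/133225 ≈ 0.0019216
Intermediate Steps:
j(q, I) = q/3 + 2*q²/3 (j(q, I) = (((2*1)*q)*q + q)/3 = ((2*q)*q + q)/3 = (2*q² + q)/3 = (q + 2*q²)/3 = q/3 + 2*q²/3)
H(u, B) = 3/16 (H(u, B) = 1/((⅓)*(-1)*(1 + 2*(-1)) + 5) = 1/((⅓)*(-1)*(1 - 2) + 5) = 1/((⅓)*(-1)*(-1) + 5) = 1/(⅓ + 5) = 1/(16/3) = 3/16)
1/((H(-5, 4) - 23)²) = 1/((3/16 - 23)²) = 1/((-365/16)²) = 1/(133225/256) = 256/133225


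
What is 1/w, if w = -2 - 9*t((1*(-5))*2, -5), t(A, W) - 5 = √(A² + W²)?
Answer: 47/7916 - 45*√5/7916 ≈ -0.0067740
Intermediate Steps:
t(A, W) = 5 + √(A² + W²)
w = -47 - 45*√5 (w = -2 - 9*(5 + √(((1*(-5))*2)² + (-5)²)) = -2 - 9*(5 + √((-5*2)² + 25)) = -2 - 9*(5 + √((-10)² + 25)) = -2 - 9*(5 + √(100 + 25)) = -2 - 9*(5 + √125) = -2 - 9*(5 + 5*√5) = -2 + (-45 - 45*√5) = -47 - 45*√5 ≈ -147.62)
1/w = 1/(-47 - 45*√5)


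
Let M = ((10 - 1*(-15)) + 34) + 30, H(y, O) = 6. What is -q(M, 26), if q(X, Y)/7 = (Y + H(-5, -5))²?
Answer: -7168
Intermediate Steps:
M = 89 (M = ((10 + 15) + 34) + 30 = (25 + 34) + 30 = 59 + 30 = 89)
q(X, Y) = 7*(6 + Y)² (q(X, Y) = 7*(Y + 6)² = 7*(6 + Y)²)
-q(M, 26) = -7*(6 + 26)² = -7*32² = -7*1024 = -1*7168 = -7168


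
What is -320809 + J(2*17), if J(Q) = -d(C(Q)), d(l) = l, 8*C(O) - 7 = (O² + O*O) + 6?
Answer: -2568797/8 ≈ -3.2110e+5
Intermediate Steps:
C(O) = 13/8 + O²/4 (C(O) = 7/8 + ((O² + O*O) + 6)/8 = 7/8 + ((O² + O²) + 6)/8 = 7/8 + (2*O² + 6)/8 = 7/8 + (6 + 2*O²)/8 = 7/8 + (¾ + O²/4) = 13/8 + O²/4)
J(Q) = -13/8 - Q²/4 (J(Q) = -(13/8 + Q²/4) = -13/8 - Q²/4)
-320809 + J(2*17) = -320809 + (-13/8 - (2*17)²/4) = -320809 + (-13/8 - ¼*34²) = -320809 + (-13/8 - ¼*1156) = -320809 + (-13/8 - 289) = -320809 - 2325/8 = -2568797/8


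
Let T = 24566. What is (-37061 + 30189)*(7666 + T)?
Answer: -221498304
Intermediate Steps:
(-37061 + 30189)*(7666 + T) = (-37061 + 30189)*(7666 + 24566) = -6872*32232 = -221498304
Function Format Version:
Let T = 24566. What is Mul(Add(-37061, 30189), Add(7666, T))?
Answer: -221498304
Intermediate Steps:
Mul(Add(-37061, 30189), Add(7666, T)) = Mul(Add(-37061, 30189), Add(7666, 24566)) = Mul(-6872, 32232) = -221498304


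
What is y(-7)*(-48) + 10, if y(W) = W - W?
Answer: 10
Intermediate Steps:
y(W) = 0
y(-7)*(-48) + 10 = 0*(-48) + 10 = 0 + 10 = 10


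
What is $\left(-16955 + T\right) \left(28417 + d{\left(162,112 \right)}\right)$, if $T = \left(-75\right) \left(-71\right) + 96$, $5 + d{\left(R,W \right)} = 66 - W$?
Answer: $-327173444$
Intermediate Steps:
$d{\left(R,W \right)} = 61 - W$ ($d{\left(R,W \right)} = -5 - \left(-66 + W\right) = 61 - W$)
$T = 5421$ ($T = 5325 + 96 = 5421$)
$\left(-16955 + T\right) \left(28417 + d{\left(162,112 \right)}\right) = \left(-16955 + 5421\right) \left(28417 + \left(61 - 112\right)\right) = - 11534 \left(28417 + \left(61 - 112\right)\right) = - 11534 \left(28417 - 51\right) = \left(-11534\right) 28366 = -327173444$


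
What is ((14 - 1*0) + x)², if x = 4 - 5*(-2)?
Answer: 784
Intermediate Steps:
x = 14 (x = 4 + 10 = 14)
((14 - 1*0) + x)² = ((14 - 1*0) + 14)² = ((14 + 0) + 14)² = (14 + 14)² = 28² = 784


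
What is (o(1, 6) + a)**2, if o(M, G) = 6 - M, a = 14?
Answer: 361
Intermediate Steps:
(o(1, 6) + a)**2 = ((6 - 1*1) + 14)**2 = ((6 - 1) + 14)**2 = (5 + 14)**2 = 19**2 = 361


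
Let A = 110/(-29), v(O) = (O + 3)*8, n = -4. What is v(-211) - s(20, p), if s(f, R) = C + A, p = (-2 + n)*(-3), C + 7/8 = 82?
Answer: -403989/232 ≈ -1741.3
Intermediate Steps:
C = 649/8 (C = -7/8 + 82 = 649/8 ≈ 81.125)
v(O) = 24 + 8*O (v(O) = (3 + O)*8 = 24 + 8*O)
p = 18 (p = (-2 - 4)*(-3) = -6*(-3) = 18)
A = -110/29 (A = 110*(-1/29) = -110/29 ≈ -3.7931)
s(f, R) = 17941/232 (s(f, R) = 649/8 - 110/29 = 17941/232)
v(-211) - s(20, p) = (24 + 8*(-211)) - 1*17941/232 = (24 - 1688) - 17941/232 = -1664 - 17941/232 = -403989/232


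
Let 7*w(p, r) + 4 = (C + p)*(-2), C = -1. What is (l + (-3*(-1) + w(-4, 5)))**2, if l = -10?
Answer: 1849/49 ≈ 37.735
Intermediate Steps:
w(p, r) = -2/7 - 2*p/7 (w(p, r) = -4/7 + ((-1 + p)*(-2))/7 = -4/7 + (2 - 2*p)/7 = -4/7 + (2/7 - 2*p/7) = -2/7 - 2*p/7)
(l + (-3*(-1) + w(-4, 5)))**2 = (-10 + (-3*(-1) + (-2/7 - 2/7*(-4))))**2 = (-10 + (3 + (-2/7 + 8/7)))**2 = (-10 + (3 + 6/7))**2 = (-10 + 27/7)**2 = (-43/7)**2 = 1849/49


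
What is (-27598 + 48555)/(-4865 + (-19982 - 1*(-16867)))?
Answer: -1103/420 ≈ -2.6262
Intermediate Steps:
(-27598 + 48555)/(-4865 + (-19982 - 1*(-16867))) = 20957/(-4865 + (-19982 + 16867)) = 20957/(-4865 - 3115) = 20957/(-7980) = 20957*(-1/7980) = -1103/420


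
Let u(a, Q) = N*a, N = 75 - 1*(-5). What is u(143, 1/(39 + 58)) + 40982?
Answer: 52422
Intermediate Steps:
N = 80 (N = 75 + 5 = 80)
u(a, Q) = 80*a
u(143, 1/(39 + 58)) + 40982 = 80*143 + 40982 = 11440 + 40982 = 52422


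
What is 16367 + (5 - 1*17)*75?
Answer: 15467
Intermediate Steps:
16367 + (5 - 1*17)*75 = 16367 + (5 - 17)*75 = 16367 - 12*75 = 16367 - 900 = 15467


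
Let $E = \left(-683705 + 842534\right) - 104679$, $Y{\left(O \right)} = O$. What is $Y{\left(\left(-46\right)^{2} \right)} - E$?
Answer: $-52034$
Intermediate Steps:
$E = 54150$ ($E = 158829 - 104679 = 54150$)
$Y{\left(\left(-46\right)^{2} \right)} - E = \left(-46\right)^{2} - 54150 = 2116 - 54150 = -52034$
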